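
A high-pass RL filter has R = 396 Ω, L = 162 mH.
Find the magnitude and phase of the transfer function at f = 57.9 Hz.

Step 1 — Angular frequency: ω = 2π·57.9 = 363.8 rad/s.
Step 2 — Transfer function: H(jω) = jωL/(R + jωL).
Step 3 — Numerator jωL = j·58.94; denominator R + jωL = 396 + j58.94.
Step 4 — H = 0.02167 + j0.1456.
Step 5 — Magnitude: |H| = 0.1472 (-16.6 dB); phase: φ = 81.5°.

|H| = 0.1472 (-16.6 dB), φ = 81.5°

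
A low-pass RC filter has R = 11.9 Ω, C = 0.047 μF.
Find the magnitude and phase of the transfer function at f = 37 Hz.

Step 1 — Angular frequency: ω = 2π·37 = 232.5 rad/s.
Step 2 — Transfer function: H(jω) = 1/(1 + jωRC).
Step 3 — Denominator: 1 + jωRC = 1 + j·232.5·11.9·4.7e-08 = 1 + j0.00013.
Step 4 — H = 1 - j0.00013.
Step 5 — Magnitude: |H| = 1 (-0.0 dB); phase: φ = -0.0°.

|H| = 1 (-0.0 dB), φ = -0.0°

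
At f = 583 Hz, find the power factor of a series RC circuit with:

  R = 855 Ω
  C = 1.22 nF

Step 1 — Angular frequency: ω = 2π·f = 2π·583 = 3663 rad/s.
Step 2 — Component impedances:
  R: Z = R = 855 Ω
  C: Z = 1/(jωC) = -j/(ω·C) = 0 - j2.238e+05 Ω
Step 3 — Series combination: Z_total = R + C = 855 - j2.238e+05 Ω = 2.238e+05∠-89.8° Ω.
Step 4 — Power factor: PF = cos(φ) = Re(Z)/|Z| = 855/2.2377e+05 = 0.003821.
Step 5 — Type: Im(Z) = -2.238e+05 ⇒ leading (phase φ = -89.8°).

PF = 0.003821 (leading, φ = -89.8°)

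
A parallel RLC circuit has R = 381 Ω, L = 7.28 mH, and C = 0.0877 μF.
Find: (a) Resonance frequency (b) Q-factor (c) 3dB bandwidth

Step 1 — Resonance: ω₀ = 1/√(LC) = 1/√(0.00728·8.77e-08) = 3.958e+04 rad/s.
Step 2 — f₀ = ω₀/(2π) = 6299 Hz.
Step 3 — Parallel Q: Q = R/(ω₀L) = 381/(3.958e+04·0.00728) = 1.322.
Step 4 — Bandwidth: Δω = ω₀/Q = 2.993e+04 rad/s; BW = Δω/(2π) = 4763 Hz.

(a) f₀ = 6299 Hz  (b) Q = 1.322  (c) BW = 4763 Hz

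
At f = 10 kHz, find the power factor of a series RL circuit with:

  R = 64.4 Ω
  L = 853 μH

Step 1 — Angular frequency: ω = 2π·f = 2π·1e+04 = 6.283e+04 rad/s.
Step 2 — Component impedances:
  R: Z = R = 64.4 Ω
  L: Z = jωL = j·6.283e+04·0.000853 = 0 + j53.6 Ω
Step 3 — Series combination: Z_total = R + L = 64.4 + j53.6 Ω = 83.78∠39.8° Ω.
Step 4 — Power factor: PF = cos(φ) = Re(Z)/|Z| = 64.4/83.785 = 0.7686.
Step 5 — Type: Im(Z) = 53.6 ⇒ lagging (phase φ = 39.8°).

PF = 0.7686 (lagging, φ = 39.8°)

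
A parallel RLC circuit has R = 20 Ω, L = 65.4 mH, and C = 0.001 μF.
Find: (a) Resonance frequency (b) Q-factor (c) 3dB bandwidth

Step 1 — Resonance: ω₀ = 1/√(LC) = 1/√(0.0654·1e-09) = 1.237e+05 rad/s.
Step 2 — f₀ = ω₀/(2π) = 1.968e+04 Hz.
Step 3 — Parallel Q: Q = R/(ω₀L) = 20/(1.237e+05·0.0654) = 0.002473.
Step 4 — Bandwidth: Δω = ω₀/Q = 5e+07 rad/s; BW = Δω/(2π) = 7.958e+06 Hz.

(a) f₀ = 1.968e+04 Hz  (b) Q = 0.002473  (c) BW = 7.958e+06 Hz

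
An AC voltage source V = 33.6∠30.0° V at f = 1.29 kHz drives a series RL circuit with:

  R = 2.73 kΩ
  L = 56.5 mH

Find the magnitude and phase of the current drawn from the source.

Step 1 — Angular frequency: ω = 2π·f = 2π·1290 = 8105 rad/s.
Step 2 — Component impedances:
  R: Z = R = 2730 Ω
  L: Z = jωL = j·8105·0.0565 = 0 + j457.9 Ω
Step 3 — Series combination: Z_total = R + L = 2730 + j457.9 Ω = 2768∠9.5° Ω.
Step 4 — Source phasor: V = 33.6∠30.0° V = 29.1 + j16.8 V.
Step 5 — Ohm's law: I = V / Z_total = (29.1 + j16.8) / (2730 + j457.9) = 0.01137 + j0.004246 A.
Step 6 — Convert to polar: |I| = 0.01214 A, ∠I = 20.5°.

I = 0.01214∠20.5° A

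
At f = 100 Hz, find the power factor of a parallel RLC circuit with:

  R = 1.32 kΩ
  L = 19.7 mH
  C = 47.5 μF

Step 1 — Angular frequency: ω = 2π·f = 2π·100 = 628.3 rad/s.
Step 2 — Component impedances:
  R: Z = R = 1320 Ω
  L: Z = jωL = j·628.3·0.0197 = 0 + j12.38 Ω
  C: Z = 1/(jωC) = -j/(ω·C) = 0 - j33.51 Ω
Step 3 — Parallel combination: 1/Z_total = 1/R + 1/L + 1/C; Z_total = 0.2918 + j19.62 Ω = 19.63∠89.1° Ω.
Step 4 — Power factor: PF = cos(φ) = Re(Z)/|Z| = 0.2918/19.63 = 0.01487.
Step 5 — Type: Im(Z) = 19.62 ⇒ lagging (phase φ = 89.1°).

PF = 0.01487 (lagging, φ = 89.1°)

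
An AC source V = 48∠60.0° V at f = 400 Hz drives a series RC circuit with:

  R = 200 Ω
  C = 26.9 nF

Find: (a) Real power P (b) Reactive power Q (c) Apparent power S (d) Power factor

Step 1 — Angular frequency: ω = 2π·f = 2π·400 = 2513 rad/s.
Step 2 — Component impedances:
  R: Z = R = 200 Ω
  C: Z = 1/(jωC) = -j/(ω·C) = 0 - j1.479e+04 Ω
Step 3 — Series combination: Z_total = R + C = 200 - j1.479e+04 Ω = 1.479e+04∠-89.2° Ω.
Step 4 — Source phasor: V = 48∠60.0° V = 24 + j41.57 V.
Step 5 — Current: I = V / Z = -0.002788 + j0.00166 A = 0.003245∠149.2° A.
Step 6 — Complex power: S = V·I* = 0.002106 - j0.1557 VA.
Step 7 — Real power: P = Re(S) = 0.002106 W.
Step 8 — Reactive power: Q = Im(S) = -0.1557 VAR.
Step 9 — Apparent power: |S| = 0.1558 VA.
Step 10 — Power factor: PF = P/|S| = 0.01352 (leading).

(a) P = 0.002106 W  (b) Q = -0.1557 VAR  (c) S = 0.1558 VA  (d) PF = 0.01352 (leading)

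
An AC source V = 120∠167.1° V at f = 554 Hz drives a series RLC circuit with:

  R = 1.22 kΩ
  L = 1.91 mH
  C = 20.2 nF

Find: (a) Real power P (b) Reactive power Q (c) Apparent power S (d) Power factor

Step 1 — Angular frequency: ω = 2π·f = 2π·554 = 3481 rad/s.
Step 2 — Component impedances:
  R: Z = R = 1220 Ω
  L: Z = jωL = j·3481·0.00191 = 0 + j6.648 Ω
  C: Z = 1/(jωC) = -j/(ω·C) = 0 - j1.422e+04 Ω
Step 3 — Series combination: Z_total = R + L + C = 1220 - j1.422e+04 Ω = 1.427e+04∠-85.1° Ω.
Step 4 — Source phasor: V = 120∠167.1° V = -117 + j26.79 V.
Step 5 — Current: I = V / Z = -0.002572 - j0.008008 A = 0.008411∠-107.8° A.
Step 6 — Complex power: S = V·I* = 0.0863 - j1.006 VA.
Step 7 — Real power: P = Re(S) = 0.0863 W.
Step 8 — Reactive power: Q = Im(S) = -1.006 VAR.
Step 9 — Apparent power: |S| = 1.009 VA.
Step 10 — Power factor: PF = P/|S| = 0.08551 (leading).

(a) P = 0.0863 W  (b) Q = -1.006 VAR  (c) S = 1.009 VA  (d) PF = 0.08551 (leading)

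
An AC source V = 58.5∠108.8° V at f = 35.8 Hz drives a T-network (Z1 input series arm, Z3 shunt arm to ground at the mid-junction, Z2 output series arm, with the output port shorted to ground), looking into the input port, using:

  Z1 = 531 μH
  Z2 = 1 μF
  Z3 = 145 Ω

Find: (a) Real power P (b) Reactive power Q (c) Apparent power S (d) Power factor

Step 1 — Angular frequency: ω = 2π·f = 2π·35.8 = 224.9 rad/s.
Step 2 — Component impedances:
  Z1: Z = jωL = j·224.9·0.000531 = 0 + j0.1194 Ω
  Z2: Z = 1/(jωC) = -j/(ω·C) = 0 - j4446 Ω
  Z3: Z = R = 145 Ω
Step 3 — With the output port shorted to ground, the output series arm Z2 runs from the junction to ground; the shunt arm Z3 also runs from the junction to ground. They appear in parallel: Z3 || Z2 = 144.8 - j4.724 Ω.
Step 4 — Series with input arm Z1: Z_in = Z1 + (Z3 || Z2) = 144.8 - j4.605 Ω = 144.9∠-1.8° Ω.
Step 5 — Source phasor: V = 58.5∠108.8° V = -18.85 + j55.38 V.
Step 6 — Current: I = V / Z = -0.1422 + j0.3778 A = 0.4037∠110.6° A.
Step 7 — Complex power: S = V·I* = 23.6 - j0.7504 VA.
Step 8 — Real power: P = Re(S) = 23.6 W.
Step 9 — Reactive power: Q = Im(S) = -0.7504 VAR.
Step 10 — Apparent power: |S| = 23.61 VA.
Step 11 — Power factor: PF = P/|S| = 0.9995 (leading).

(a) P = 23.6 W  (b) Q = -0.7504 VAR  (c) S = 23.61 VA  (d) PF = 0.9995 (leading)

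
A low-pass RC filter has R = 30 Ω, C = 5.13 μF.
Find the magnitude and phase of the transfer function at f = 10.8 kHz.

Step 1 — Angular frequency: ω = 2π·1.08e+04 = 6.786e+04 rad/s.
Step 2 — Transfer function: H(jω) = 1/(1 + jωRC).
Step 3 — Denominator: 1 + jωRC = 1 + j·6.786e+04·30·5.13e-06 = 1 + j10.44.
Step 4 — H = 0.009086 - j0.09488.
Step 5 — Magnitude: |H| = 0.09532 (-20.4 dB); phase: φ = -84.5°.

|H| = 0.09532 (-20.4 dB), φ = -84.5°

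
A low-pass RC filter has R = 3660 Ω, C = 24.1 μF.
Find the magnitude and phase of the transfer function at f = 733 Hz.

Step 1 — Angular frequency: ω = 2π·733 = 4606 rad/s.
Step 2 — Transfer function: H(jω) = 1/(1 + jωRC).
Step 3 — Denominator: 1 + jωRC = 1 + j·4606·3660·2.41e-05 = 1 + j406.2.
Step 4 — H = 6.059e-06 - j0.002462.
Step 5 — Magnitude: |H| = 0.002462 (-52.2 dB); phase: φ = -89.9°.

|H| = 0.002462 (-52.2 dB), φ = -89.9°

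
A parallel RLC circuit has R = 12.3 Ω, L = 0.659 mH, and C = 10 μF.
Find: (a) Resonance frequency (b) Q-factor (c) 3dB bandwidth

Step 1 — Resonance: ω₀ = 1/√(LC) = 1/√(0.000659·1e-05) = 1.232e+04 rad/s.
Step 2 — f₀ = ω₀/(2π) = 1961 Hz.
Step 3 — Parallel Q: Q = R/(ω₀L) = 12.3/(1.232e+04·0.000659) = 1.515.
Step 4 — Bandwidth: Δω = ω₀/Q = 8130 rad/s; BW = Δω/(2π) = 1294 Hz.

(a) f₀ = 1961 Hz  (b) Q = 1.515  (c) BW = 1294 Hz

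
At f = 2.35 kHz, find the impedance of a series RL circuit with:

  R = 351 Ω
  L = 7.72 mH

Step 1 — Angular frequency: ω = 2π·f = 2π·2350 = 1.477e+04 rad/s.
Step 2 — Component impedances:
  R: Z = R = 351 Ω
  L: Z = jωL = j·1.477e+04·0.00772 = 0 + j114 Ω
Step 3 — Series combination: Z_total = R + L = 351 + j114 Ω = 369∠18.0° Ω.

Z = 351 + j114 Ω = 369∠18.0° Ω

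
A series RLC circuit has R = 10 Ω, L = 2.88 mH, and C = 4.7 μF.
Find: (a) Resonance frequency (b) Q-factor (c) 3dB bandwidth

Step 1 — Resonance condition Im(Z)=0 gives ω₀ = 1/√(LC).
Step 2 — ω₀ = 1/√(0.00288·4.7e-06) = 8595 rad/s.
Step 3 — f₀ = ω₀/(2π) = 1368 Hz.
Step 4 — Series Q: Q = ω₀L/R = 8595·0.00288/10 = 2.475.
Step 5 — 3dB bandwidth: Δω = ω₀/Q = 3472 rad/s; BW = Δω/(2π) = 552.6 Hz.

(a) f₀ = 1368 Hz  (b) Q = 2.475  (c) BW = 552.6 Hz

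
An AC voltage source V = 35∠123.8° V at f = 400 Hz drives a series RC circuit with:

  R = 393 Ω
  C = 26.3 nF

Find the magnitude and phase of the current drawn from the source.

Step 1 — Angular frequency: ω = 2π·f = 2π·400 = 2513 rad/s.
Step 2 — Component impedances:
  R: Z = R = 393 Ω
  C: Z = 1/(jωC) = -j/(ω·C) = 0 - j1.513e+04 Ω
Step 3 — Series combination: Z_total = R + C = 393 - j1.513e+04 Ω = 1.513e+04∠-88.5° Ω.
Step 4 — Source phasor: V = 35∠123.8° V = -19.47 + j29.08 V.
Step 5 — Ohm's law: I = V / Z_total = (-19.47 + j29.08) / (393 - j1.513e+04) = -0.001955 - j0.001236 A.
Step 6 — Convert to polar: |I| = 0.002313 A, ∠I = -147.7°.

I = 0.002313∠-147.7° A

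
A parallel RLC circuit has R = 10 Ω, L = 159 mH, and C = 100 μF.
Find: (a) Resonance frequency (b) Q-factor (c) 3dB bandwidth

Step 1 — Resonance: ω₀ = 1/√(LC) = 1/√(0.159·0.0001) = 250.8 rad/s.
Step 2 — f₀ = ω₀/(2π) = 39.91 Hz.
Step 3 — Parallel Q: Q = R/(ω₀L) = 10/(250.8·0.159) = 0.2508.
Step 4 — Bandwidth: Δω = ω₀/Q = 1000 rad/s; BW = Δω/(2π) = 159.2 Hz.

(a) f₀ = 39.91 Hz  (b) Q = 0.2508  (c) BW = 159.2 Hz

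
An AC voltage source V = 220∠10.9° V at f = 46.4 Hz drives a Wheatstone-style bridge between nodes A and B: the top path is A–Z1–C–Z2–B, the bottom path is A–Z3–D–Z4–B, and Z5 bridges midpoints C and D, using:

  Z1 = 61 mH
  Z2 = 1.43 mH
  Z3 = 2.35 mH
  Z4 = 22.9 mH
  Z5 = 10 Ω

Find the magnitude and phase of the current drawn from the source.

Step 1 — Angular frequency: ω = 2π·f = 2π·46.4 = 291.5 rad/s.
Step 2 — Component impedances:
  Z1: Z = jωL = j·291.5·0.061 = 0 + j17.78 Ω
  Z2: Z = jωL = j·291.5·0.00143 = 0 + j0.4169 Ω
  Z3: Z = jωL = j·291.5·0.00235 = 0 + j0.6851 Ω
  Z4: Z = jωL = j·291.5·0.0229 = 0 + j6.676 Ω
  Z5: Z = R = 10 Ω
Step 3 — Bridge requires nodal analysis (the Z5 bridge couples midpoints C and D, so the two paths cannot be reduced to a simple series/parallel combination). Setting node B to ground and injecting 1 A at node A, the 3-node admittance system at A, C, D solves to V_A = Z_AB = 1.7 + j4.37 Ω = 4.689∠68.7° Ω.
Step 4 — Source phasor: V = 220∠10.9° V = 216 + j41.6 V.
Step 5 — Ohm's law: I = V / Z_total = (216 + j41.6) / (1.7 + j4.37) = 24.97 - j39.72 A.
Step 6 — Convert to polar: |I| = 46.92 A, ∠I = -57.8°.

I = 46.92∠-57.8° A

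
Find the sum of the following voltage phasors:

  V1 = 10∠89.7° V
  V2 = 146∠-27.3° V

Step 1 — Convert each phasor to rectangular form:
  V1 = 10·(cos(89.7°) + j·sin(89.7°)) = 0.05236 + j10 V
  V2 = 146·(cos(-27.3°) + j·sin(-27.3°)) = 129.7 - j66.96 V
Step 2 — Sum components: V_total = 129.8 - j56.96 V.
Step 3 — Convert to polar: |V_total| = 141.7 V, ∠V_total = -23.7°.

V_total = 141.7∠-23.7° V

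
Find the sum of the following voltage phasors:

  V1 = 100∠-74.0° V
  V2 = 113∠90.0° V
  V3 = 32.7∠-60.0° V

Step 1 — Convert each phasor to rectangular form:
  V1 = 100·(cos(-74.0°) + j·sin(-74.0°)) = 27.56 - j96.13 V
  V2 = 113·(cos(90.0°) + j·sin(90.0°)) = 0 + j113 V
  V3 = 32.7·(cos(-60.0°) + j·sin(-60.0°)) = 16.35 - j28.32 V
Step 2 — Sum components: V_total = 43.91 - j11.45 V.
Step 3 — Convert to polar: |V_total| = 45.38 V, ∠V_total = -14.6°.

V_total = 45.38∠-14.6° V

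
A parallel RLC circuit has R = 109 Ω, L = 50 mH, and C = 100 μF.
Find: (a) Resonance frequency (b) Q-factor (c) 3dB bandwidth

Step 1 — Resonance: ω₀ = 1/√(LC) = 1/√(0.05·0.0001) = 447.2 rad/s.
Step 2 — f₀ = ω₀/(2π) = 71.18 Hz.
Step 3 — Parallel Q: Q = R/(ω₀L) = 109/(447.2·0.05) = 4.875.
Step 4 — Bandwidth: Δω = ω₀/Q = 91.74 rad/s; BW = Δω/(2π) = 14.6 Hz.

(a) f₀ = 71.18 Hz  (b) Q = 4.875  (c) BW = 14.6 Hz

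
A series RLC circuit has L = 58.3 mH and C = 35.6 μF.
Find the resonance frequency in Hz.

Step 1 — Resonance condition Im(Z)=0 gives ω₀ = 1/√(LC).
Step 2 — ω₀ = 1/√(0.0583·3.56e-05) = 694.1 rad/s.
Step 3 — f₀ = ω₀/(2π) = 110.5 Hz.

f₀ = 110.5 Hz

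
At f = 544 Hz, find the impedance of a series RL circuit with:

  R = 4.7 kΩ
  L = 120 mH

Step 1 — Angular frequency: ω = 2π·f = 2π·544 = 3418 rad/s.
Step 2 — Component impedances:
  R: Z = R = 4700 Ω
  L: Z = jωL = j·3418·0.12 = 0 + j410.2 Ω
Step 3 — Series combination: Z_total = R + L = 4700 + j410.2 Ω = 4718∠5.0° Ω.

Z = 4700 + j410.2 Ω = 4718∠5.0° Ω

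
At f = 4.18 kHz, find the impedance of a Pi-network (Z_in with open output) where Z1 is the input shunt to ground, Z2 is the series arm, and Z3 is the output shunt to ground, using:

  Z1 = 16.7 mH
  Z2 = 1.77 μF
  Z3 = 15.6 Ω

Step 1 — Angular frequency: ω = 2π·f = 2π·4180 = 2.626e+04 rad/s.
Step 2 — Component impedances:
  Z1: Z = jωL = j·2.626e+04·0.0167 = 0 + j438.6 Ω
  Z2: Z = 1/(jωC) = -j/(ω·C) = 0 - j21.51 Ω
  Z3: Z = R = 15.6 Ω
Step 3 — With open output, the series arm Z2 and the output shunt Z3 appear in series to ground: Z2 + Z3 = 15.6 - j21.51 Ω.
Step 4 — Parallel with input shunt Z1: Z_in = Z1 || (Z2 + Z3) = 17.23 - j21.98 Ω = 27.92∠-51.9° Ω.

Z = 17.23 - j21.98 Ω = 27.92∠-51.9° Ω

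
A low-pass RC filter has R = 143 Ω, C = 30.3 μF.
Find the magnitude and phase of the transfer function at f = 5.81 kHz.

Step 1 — Angular frequency: ω = 2π·5810 = 3.651e+04 rad/s.
Step 2 — Transfer function: H(jω) = 1/(1 + jωRC).
Step 3 — Denominator: 1 + jωRC = 1 + j·3.651e+04·143·3.03e-05 = 1 + j158.2.
Step 4 — H = 3.997e-05 - j0.006322.
Step 5 — Magnitude: |H| = 0.006322 (-44.0 dB); phase: φ = -89.6°.

|H| = 0.006322 (-44.0 dB), φ = -89.6°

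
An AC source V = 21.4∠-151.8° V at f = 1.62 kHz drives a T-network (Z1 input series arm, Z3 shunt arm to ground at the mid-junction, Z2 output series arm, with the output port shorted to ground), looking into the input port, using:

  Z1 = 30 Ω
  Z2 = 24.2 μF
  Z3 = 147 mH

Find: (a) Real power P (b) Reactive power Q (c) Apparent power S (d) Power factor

Step 1 — Angular frequency: ω = 2π·f = 2π·1620 = 1.018e+04 rad/s.
Step 2 — Component impedances:
  Z1: Z = R = 30 Ω
  Z2: Z = 1/(jωC) = -j/(ω·C) = 0 - j4.06 Ω
  Z3: Z = jωL = j·1.018e+04·0.147 = 0 + j1496 Ω
Step 3 — With the output port shorted to ground, the output series arm Z2 runs from the junction to ground; the shunt arm Z3 also runs from the junction to ground. They appear in parallel: Z3 || Z2 = 0 - j4.071 Ω.
Step 4 — Series with input arm Z1: Z_in = Z1 + (Z3 || Z2) = 30 - j4.071 Ω = 30.27∠-7.7° Ω.
Step 5 — Source phasor: V = 21.4∠-151.8° V = -18.86 - j10.11 V.
Step 6 — Current: I = V / Z = -0.5724 - j0.4148 A = 0.7069∠-144.1° A.
Step 7 — Complex power: S = V·I* = 14.99 - j2.034 VA.
Step 8 — Real power: P = Re(S) = 14.99 W.
Step 9 — Reactive power: Q = Im(S) = -2.034 VAR.
Step 10 — Apparent power: |S| = 15.13 VA.
Step 11 — Power factor: PF = P/|S| = 0.9909 (leading).

(a) P = 14.99 W  (b) Q = -2.034 VAR  (c) S = 15.13 VA  (d) PF = 0.9909 (leading)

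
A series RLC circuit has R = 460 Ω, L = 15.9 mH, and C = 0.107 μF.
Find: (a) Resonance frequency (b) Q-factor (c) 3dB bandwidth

Step 1 — Resonance condition Im(Z)=0 gives ω₀ = 1/√(LC).
Step 2 — ω₀ = 1/√(0.0159·1.07e-07) = 2.424e+04 rad/s.
Step 3 — f₀ = ω₀/(2π) = 3859 Hz.
Step 4 — Series Q: Q = ω₀L/R = 2.424e+04·0.0159/460 = 0.838.
Step 5 — 3dB bandwidth: Δω = ω₀/Q = 2.893e+04 rad/s; BW = Δω/(2π) = 4604 Hz.

(a) f₀ = 3859 Hz  (b) Q = 0.838  (c) BW = 4604 Hz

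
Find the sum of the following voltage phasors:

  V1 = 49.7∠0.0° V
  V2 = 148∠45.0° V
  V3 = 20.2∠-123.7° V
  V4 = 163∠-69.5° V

Step 1 — Convert each phasor to rectangular form:
  V1 = 49.7·(cos(0.0°) + j·sin(0.0°)) = 49.7 V
  V2 = 148·(cos(45.0°) + j·sin(45.0°)) = 104.7 + j104.7 V
  V3 = 20.2·(cos(-123.7°) + j·sin(-123.7°)) = -11.21 - j16.81 V
  V4 = 163·(cos(-69.5°) + j·sin(-69.5°)) = 57.08 - j152.7 V
Step 2 — Sum components: V_total = 200.2 - j64.83 V.
Step 3 — Convert to polar: |V_total| = 210.5 V, ∠V_total = -17.9°.

V_total = 210.5∠-17.9° V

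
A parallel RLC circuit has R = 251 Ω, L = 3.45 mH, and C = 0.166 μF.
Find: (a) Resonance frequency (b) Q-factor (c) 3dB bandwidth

Step 1 — Resonance: ω₀ = 1/√(LC) = 1/√(0.00345·1.66e-07) = 4.179e+04 rad/s.
Step 2 — f₀ = ω₀/(2π) = 6651 Hz.
Step 3 — Parallel Q: Q = R/(ω₀L) = 251/(4.179e+04·0.00345) = 1.741.
Step 4 — Bandwidth: Δω = ω₀/Q = 2.4e+04 rad/s; BW = Δω/(2π) = 3820 Hz.

(a) f₀ = 6651 Hz  (b) Q = 1.741  (c) BW = 3820 Hz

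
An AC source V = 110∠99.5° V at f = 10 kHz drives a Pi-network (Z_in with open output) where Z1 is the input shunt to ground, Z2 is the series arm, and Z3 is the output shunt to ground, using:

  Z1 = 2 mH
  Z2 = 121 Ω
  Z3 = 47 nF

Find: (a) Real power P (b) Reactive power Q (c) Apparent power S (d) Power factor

Step 1 — Angular frequency: ω = 2π·f = 2π·1e+04 = 6.283e+04 rad/s.
Step 2 — Component impedances:
  Z1: Z = jωL = j·6.283e+04·0.002 = 0 + j125.7 Ω
  Z2: Z = R = 121 Ω
  Z3: Z = 1/(jωC) = -j/(ω·C) = 0 - j338.6 Ω
Step 3 — With open output, the series arm Z2 and the output shunt Z3 appear in series to ground: Z2 + Z3 = 121 - j338.6 Ω.
Step 4 — Parallel with input shunt Z1: Z_in = Z1 || (Z2 + Z3) = 31.85 + j181.7 Ω = 184.5∠80.1° Ω.
Step 5 — Source phasor: V = 110∠99.5° V = -18.16 + j108.5 V.
Step 6 — Current: I = V / Z = 0.5622 + j0.1985 A = 0.5962∠19.4° A.
Step 7 — Complex power: S = V·I* = 11.32 + j64.6 VA.
Step 8 — Real power: P = Re(S) = 11.32 W.
Step 9 — Reactive power: Q = Im(S) = 64.6 VAR.
Step 10 — Apparent power: |S| = 65.59 VA.
Step 11 — Power factor: PF = P/|S| = 0.1726 (lagging).

(a) P = 11.32 W  (b) Q = 64.6 VAR  (c) S = 65.59 VA  (d) PF = 0.1726 (lagging)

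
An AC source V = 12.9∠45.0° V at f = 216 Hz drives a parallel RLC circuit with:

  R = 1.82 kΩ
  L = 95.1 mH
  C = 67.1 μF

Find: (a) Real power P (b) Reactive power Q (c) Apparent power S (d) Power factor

Step 1 — Angular frequency: ω = 2π·f = 2π·216 = 1357 rad/s.
Step 2 — Component impedances:
  R: Z = R = 1820 Ω
  L: Z = jωL = j·1357·0.0951 = 0 + j129.1 Ω
  C: Z = 1/(jωC) = -j/(ω·C) = 0 - j10.98 Ω
Step 3 — Parallel combination: 1/Z_total = 1/R + 1/L + 1/C; Z_total = 0.07915 - j12 Ω = 12∠-89.6° Ω.
Step 4 — Source phasor: V = 12.9∠45.0° V = 9.122 + j9.122 V.
Step 5 — Current: I = V / Z = -0.755 + j0.765 A = 1.075∠134.6° A.
Step 6 — Complex power: S = V·I* = 0.09143 - j13.86 VA.
Step 7 — Real power: P = Re(S) = 0.09143 W.
Step 8 — Reactive power: Q = Im(S) = -13.86 VAR.
Step 9 — Apparent power: |S| = 13.87 VA.
Step 10 — Power factor: PF = P/|S| = 0.006594 (leading).

(a) P = 0.09143 W  (b) Q = -13.86 VAR  (c) S = 13.87 VA  (d) PF = 0.006594 (leading)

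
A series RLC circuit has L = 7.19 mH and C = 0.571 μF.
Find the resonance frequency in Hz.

Step 1 — Resonance condition Im(Z)=0 gives ω₀ = 1/√(LC).
Step 2 — ω₀ = 1/√(0.00719·5.71e-07) = 1.561e+04 rad/s.
Step 3 — f₀ = ω₀/(2π) = 2484 Hz.

f₀ = 2484 Hz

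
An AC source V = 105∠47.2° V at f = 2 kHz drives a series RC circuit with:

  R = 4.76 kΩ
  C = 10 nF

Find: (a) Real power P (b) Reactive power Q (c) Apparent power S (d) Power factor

Step 1 — Angular frequency: ω = 2π·f = 2π·2000 = 1.257e+04 rad/s.
Step 2 — Component impedances:
  R: Z = R = 4760 Ω
  C: Z = 1/(jωC) = -j/(ω·C) = 0 - j7958 Ω
Step 3 — Series combination: Z_total = R + C = 4760 - j7958 Ω = 9273∠-59.1° Ω.
Step 4 — Source phasor: V = 105∠47.2° V = 71.34 + j77.04 V.
Step 5 — Current: I = V / Z = -0.003181 + j0.01087 A = 0.01132∠106.3° A.
Step 6 — Complex power: S = V·I* = 0.6103 - j1.02 VA.
Step 7 — Real power: P = Re(S) = 0.6103 W.
Step 8 — Reactive power: Q = Im(S) = -1.02 VAR.
Step 9 — Apparent power: |S| = 1.189 VA.
Step 10 — Power factor: PF = P/|S| = 0.5133 (leading).

(a) P = 0.6103 W  (b) Q = -1.02 VAR  (c) S = 1.189 VA  (d) PF = 0.5133 (leading)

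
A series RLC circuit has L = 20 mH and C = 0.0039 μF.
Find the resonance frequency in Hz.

Step 1 — Resonance condition Im(Z)=0 gives ω₀ = 1/√(LC).
Step 2 — ω₀ = 1/√(0.02·3.9e-09) = 1.132e+05 rad/s.
Step 3 — f₀ = ω₀/(2π) = 1.802e+04 Hz.

f₀ = 1.802e+04 Hz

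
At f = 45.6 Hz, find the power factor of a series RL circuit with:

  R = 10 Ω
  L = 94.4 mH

Step 1 — Angular frequency: ω = 2π·f = 2π·45.6 = 286.5 rad/s.
Step 2 — Component impedances:
  R: Z = R = 10 Ω
  L: Z = jωL = j·286.5·0.0944 = 0 + j27.05 Ω
Step 3 — Series combination: Z_total = R + L = 10 + j27.05 Ω = 28.84∠69.7° Ω.
Step 4 — Power factor: PF = cos(φ) = Re(Z)/|Z| = 10/28.836 = 0.3468.
Step 5 — Type: Im(Z) = 27.05 ⇒ lagging (phase φ = 69.7°).

PF = 0.3468 (lagging, φ = 69.7°)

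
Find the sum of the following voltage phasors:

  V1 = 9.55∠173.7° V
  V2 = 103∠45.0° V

Step 1 — Convert each phasor to rectangular form:
  V1 = 9.55·(cos(173.7°) + j·sin(173.7°)) = -9.492 + j1.048 V
  V2 = 103·(cos(45.0°) + j·sin(45.0°)) = 72.83 + j72.83 V
Step 2 — Sum components: V_total = 63.34 + j73.88 V.
Step 3 — Convert to polar: |V_total| = 97.31 V, ∠V_total = 49.4°.

V_total = 97.31∠49.4° V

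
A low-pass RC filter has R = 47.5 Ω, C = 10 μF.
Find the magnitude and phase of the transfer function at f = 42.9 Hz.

Step 1 — Angular frequency: ω = 2π·42.9 = 269.5 rad/s.
Step 2 — Transfer function: H(jω) = 1/(1 + jωRC).
Step 3 — Denominator: 1 + jωRC = 1 + j·269.5·47.5·1e-05 = 1 + j0.128.
Step 4 — H = 0.9839 - j0.126.
Step 5 — Magnitude: |H| = 0.9919 (-0.1 dB); phase: φ = -7.3°.

|H| = 0.9919 (-0.1 dB), φ = -7.3°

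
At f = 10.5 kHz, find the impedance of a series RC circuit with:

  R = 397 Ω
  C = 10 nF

Step 1 — Angular frequency: ω = 2π·f = 2π·1.05e+04 = 6.597e+04 rad/s.
Step 2 — Component impedances:
  R: Z = R = 397 Ω
  C: Z = 1/(jωC) = -j/(ω·C) = 0 - j1516 Ω
Step 3 — Series combination: Z_total = R + C = 397 - j1516 Ω = 1567∠-75.3° Ω.

Z = 397 - j1516 Ω = 1567∠-75.3° Ω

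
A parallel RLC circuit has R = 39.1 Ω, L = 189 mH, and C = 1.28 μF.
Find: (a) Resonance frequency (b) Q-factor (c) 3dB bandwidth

Step 1 — Resonance: ω₀ = 1/√(LC) = 1/√(0.189·1.28e-06) = 2033 rad/s.
Step 2 — f₀ = ω₀/(2π) = 323.6 Hz.
Step 3 — Parallel Q: Q = R/(ω₀L) = 39.1/(2033·0.189) = 0.1018.
Step 4 — Bandwidth: Δω = ω₀/Q = 1.998e+04 rad/s; BW = Δω/(2π) = 3180 Hz.

(a) f₀ = 323.6 Hz  (b) Q = 0.1018  (c) BW = 3180 Hz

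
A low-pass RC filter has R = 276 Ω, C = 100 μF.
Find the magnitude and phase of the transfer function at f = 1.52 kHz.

Step 1 — Angular frequency: ω = 2π·1520 = 9550 rad/s.
Step 2 — Transfer function: H(jω) = 1/(1 + jωRC).
Step 3 — Denominator: 1 + jωRC = 1 + j·9550·276·0.0001 = 1 + j263.6.
Step 4 — H = 1.439e-05 - j0.003794.
Step 5 — Magnitude: |H| = 0.003794 (-48.4 dB); phase: φ = -89.8°.

|H| = 0.003794 (-48.4 dB), φ = -89.8°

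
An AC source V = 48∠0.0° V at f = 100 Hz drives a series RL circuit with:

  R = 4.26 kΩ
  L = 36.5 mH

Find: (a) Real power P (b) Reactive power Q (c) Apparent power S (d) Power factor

Step 1 — Angular frequency: ω = 2π·f = 2π·100 = 628.3 rad/s.
Step 2 — Component impedances:
  R: Z = R = 4260 Ω
  L: Z = jωL = j·628.3·0.0365 = 0 + j22.93 Ω
Step 3 — Series combination: Z_total = R + L = 4260 + j22.93 Ω = 4260∠0.3° Ω.
Step 4 — Source phasor: V = 48∠0.0° V = 48 V.
Step 5 — Current: I = V / Z = 0.01127 - j6.066e-05 A = 0.01127∠-0.3° A.
Step 6 — Complex power: S = V·I* = 0.5408 + j0.002912 VA.
Step 7 — Real power: P = Re(S) = 0.5408 W.
Step 8 — Reactive power: Q = Im(S) = 0.002912 VAR.
Step 9 — Apparent power: |S| = 0.5408 VA.
Step 10 — Power factor: PF = P/|S| = 1 (lagging).

(a) P = 0.5408 W  (b) Q = 0.002912 VAR  (c) S = 0.5408 VA  (d) PF = 1 (lagging)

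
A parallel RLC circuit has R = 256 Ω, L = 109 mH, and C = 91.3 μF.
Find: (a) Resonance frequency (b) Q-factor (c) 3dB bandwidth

Step 1 — Resonance: ω₀ = 1/√(LC) = 1/√(0.109·9.13e-05) = 317 rad/s.
Step 2 — f₀ = ω₀/(2π) = 50.45 Hz.
Step 3 — Parallel Q: Q = R/(ω₀L) = 256/(317·0.109) = 7.409.
Step 4 — Bandwidth: Δω = ω₀/Q = 42.78 rad/s; BW = Δω/(2π) = 6.809 Hz.

(a) f₀ = 50.45 Hz  (b) Q = 7.409  (c) BW = 6.809 Hz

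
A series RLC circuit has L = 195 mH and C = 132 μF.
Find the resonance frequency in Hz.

Step 1 — Resonance condition Im(Z)=0 gives ω₀ = 1/√(LC).
Step 2 — ω₀ = 1/√(0.195·0.000132) = 197.1 rad/s.
Step 3 — f₀ = ω₀/(2π) = 31.37 Hz.

f₀ = 31.37 Hz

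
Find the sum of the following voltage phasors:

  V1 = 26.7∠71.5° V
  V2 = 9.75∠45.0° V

Step 1 — Convert each phasor to rectangular form:
  V1 = 26.7·(cos(71.5°) + j·sin(71.5°)) = 8.472 + j25.32 V
  V2 = 9.75·(cos(45.0°) + j·sin(45.0°)) = 6.894 + j6.894 V
Step 2 — Sum components: V_total = 15.37 + j32.21 V.
Step 3 — Convert to polar: |V_total| = 35.69 V, ∠V_total = 64.5°.

V_total = 35.69∠64.5° V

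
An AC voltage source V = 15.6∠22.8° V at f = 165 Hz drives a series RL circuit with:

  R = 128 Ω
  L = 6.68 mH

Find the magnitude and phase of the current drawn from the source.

Step 1 — Angular frequency: ω = 2π·f = 2π·165 = 1037 rad/s.
Step 2 — Component impedances:
  R: Z = R = 128 Ω
  L: Z = jωL = j·1037·0.00668 = 0 + j6.925 Ω
Step 3 — Series combination: Z_total = R + L = 128 + j6.925 Ω = 128.2∠3.1° Ω.
Step 4 — Source phasor: V = 15.6∠22.8° V = 14.38 + j6.045 V.
Step 5 — Ohm's law: I = V / Z_total = (14.38 + j6.045) / (128 + j6.925) = 0.1146 + j0.04103 A.
Step 6 — Convert to polar: |I| = 0.1217 A, ∠I = 19.7°.

I = 0.1217∠19.7° A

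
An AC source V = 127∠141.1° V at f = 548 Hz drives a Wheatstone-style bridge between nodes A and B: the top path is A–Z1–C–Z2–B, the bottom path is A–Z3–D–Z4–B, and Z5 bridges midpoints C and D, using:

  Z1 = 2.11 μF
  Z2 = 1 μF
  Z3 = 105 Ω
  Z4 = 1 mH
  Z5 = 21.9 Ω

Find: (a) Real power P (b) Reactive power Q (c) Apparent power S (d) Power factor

Step 1 — Angular frequency: ω = 2π·f = 2π·548 = 3443 rad/s.
Step 2 — Component impedances:
  Z1: Z = 1/(jωC) = -j/(ω·C) = 0 - j137.6 Ω
  Z2: Z = 1/(jωC) = -j/(ω·C) = 0 - j290.4 Ω
  Z3: Z = R = 105 Ω
  Z4: Z = jωL = j·3443·0.001 = 0 + j3.443 Ω
  Z5: Z = R = 21.9 Ω
Step 3 — Bridge requires nodal analysis (the Z5 bridge couples midpoints C and D, so the two paths cannot be reduced to a simple series/parallel combination). Setting node B to ground and injecting 1 A at node A, the 3-node admittance system at A, C, D solves to V_A = Z_AB = 65.82 - j39.61 Ω = 76.82∠-31.0° Ω.
Step 4 — Source phasor: V = 127∠141.1° V = -98.84 + j79.75 V.
Step 5 — Current: I = V / Z = -1.638 + j0.2262 A = 1.653∠172.1° A.
Step 6 — Complex power: S = V·I* = 179.9 - j108.3 VA.
Step 7 — Real power: P = Re(S) = 179.9 W.
Step 8 — Reactive power: Q = Im(S) = -108.3 VAR.
Step 9 — Apparent power: |S| = 210 VA.
Step 10 — Power factor: PF = P/|S| = 0.8568 (leading).

(a) P = 179.9 W  (b) Q = -108.3 VAR  (c) S = 210 VA  (d) PF = 0.8568 (leading)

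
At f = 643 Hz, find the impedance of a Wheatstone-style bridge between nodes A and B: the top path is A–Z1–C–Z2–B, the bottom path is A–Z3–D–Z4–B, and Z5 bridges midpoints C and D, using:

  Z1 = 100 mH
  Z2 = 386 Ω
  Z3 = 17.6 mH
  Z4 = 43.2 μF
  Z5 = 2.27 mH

Step 1 — Angular frequency: ω = 2π·f = 2π·643 = 4040 rad/s.
Step 2 — Component impedances:
  Z1: Z = jωL = j·4040·0.1 = 0 + j404 Ω
  Z2: Z = R = 386 Ω
  Z3: Z = jωL = j·4040·0.0176 = 0 + j71.11 Ω
  Z4: Z = 1/(jωC) = -j/(ω·C) = 0 - j5.73 Ω
  Z5: Z = jωL = j·4040·0.00227 = 0 + j9.171 Ω
Step 3 — Bridge requires nodal analysis (the Z5 bridge couples midpoints C and D, so the two paths cannot be reduced to a simple series/parallel combination). Setting node B to ground and injecting 1 A at node A, the 3-node admittance system at A, C, D solves to V_A = Z_AB = 0.04977 + j54.94 Ω = 54.94∠89.9° Ω.

Z = 0.04977 + j54.94 Ω = 54.94∠89.9° Ω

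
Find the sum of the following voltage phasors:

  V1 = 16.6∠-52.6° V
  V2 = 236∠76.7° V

Step 1 — Convert each phasor to rectangular form:
  V1 = 16.6·(cos(-52.6°) + j·sin(-52.6°)) = 10.08 - j13.19 V
  V2 = 236·(cos(76.7°) + j·sin(76.7°)) = 54.29 + j229.7 V
Step 2 — Sum components: V_total = 64.37 + j216.5 V.
Step 3 — Convert to polar: |V_total| = 225.9 V, ∠V_total = 73.4°.

V_total = 225.9∠73.4° V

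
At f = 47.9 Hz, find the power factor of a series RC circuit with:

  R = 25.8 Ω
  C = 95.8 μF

Step 1 — Angular frequency: ω = 2π·f = 2π·47.9 = 301 rad/s.
Step 2 — Component impedances:
  R: Z = R = 25.8 Ω
  C: Z = 1/(jωC) = -j/(ω·C) = 0 - j34.68 Ω
Step 3 — Series combination: Z_total = R + C = 25.8 - j34.68 Ω = 43.23∠-53.4° Ω.
Step 4 — Power factor: PF = cos(φ) = Re(Z)/|Z| = 25.8/43.2269 = 0.5969.
Step 5 — Type: Im(Z) = -34.68 ⇒ leading (phase φ = -53.4°).

PF = 0.5969 (leading, φ = -53.4°)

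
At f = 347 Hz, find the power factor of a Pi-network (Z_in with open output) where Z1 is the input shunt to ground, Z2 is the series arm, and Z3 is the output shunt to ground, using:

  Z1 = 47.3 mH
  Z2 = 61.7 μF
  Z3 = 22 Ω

Step 1 — Angular frequency: ω = 2π·f = 2π·347 = 2180 rad/s.
Step 2 — Component impedances:
  Z1: Z = jωL = j·2180·0.0473 = 0 + j103.1 Ω
  Z2: Z = 1/(jωC) = -j/(ω·C) = 0 - j7.434 Ω
  Z3: Z = R = 22 Ω
Step 3 — With open output, the series arm Z2 and the output shunt Z3 appear in series to ground: Z2 + Z3 = 22 - j7.434 Ω.
Step 4 — Parallel with input shunt Z1: Z_in = Z1 || (Z2 + Z3) = 24.27 - j2.432 Ω = 24.39∠-5.7° Ω.
Step 5 — Power factor: PF = cos(φ) = Re(Z)/|Z| = 24.268/24.39 = 0.995.
Step 6 — Type: Im(Z) = -2.432 ⇒ leading (phase φ = -5.7°).

PF = 0.995 (leading, φ = -5.7°)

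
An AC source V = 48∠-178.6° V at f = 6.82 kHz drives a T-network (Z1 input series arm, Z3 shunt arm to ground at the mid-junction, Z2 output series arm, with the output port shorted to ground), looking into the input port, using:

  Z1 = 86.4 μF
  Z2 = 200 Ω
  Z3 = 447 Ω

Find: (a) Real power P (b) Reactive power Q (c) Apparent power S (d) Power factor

Step 1 — Angular frequency: ω = 2π·f = 2π·6820 = 4.285e+04 rad/s.
Step 2 — Component impedances:
  Z1: Z = 1/(jωC) = -j/(ω·C) = 0 - j0.2701 Ω
  Z2: Z = R = 200 Ω
  Z3: Z = R = 447 Ω
Step 3 — With the output port shorted to ground, the output series arm Z2 runs from the junction to ground; the shunt arm Z3 also runs from the junction to ground. They appear in parallel: Z3 || Z2 = 138.2 Ω.
Step 4 — Series with input arm Z1: Z_in = Z1 + (Z3 || Z2) = 138.2 - j0.2701 Ω = 138.2∠-0.1° Ω.
Step 5 — Source phasor: V = 48∠-178.6° V = -47.99 - j1.173 V.
Step 6 — Current: I = V / Z = -0.3473 - j0.009166 A = 0.3474∠-178.5° A.
Step 7 — Complex power: S = V·I* = 16.67 - j0.03259 VA.
Step 8 — Real power: P = Re(S) = 16.67 W.
Step 9 — Reactive power: Q = Im(S) = -0.03259 VAR.
Step 10 — Apparent power: |S| = 16.67 VA.
Step 11 — Power factor: PF = P/|S| = 1 (leading).

(a) P = 16.67 W  (b) Q = -0.03259 VAR  (c) S = 16.67 VA  (d) PF = 1 (leading)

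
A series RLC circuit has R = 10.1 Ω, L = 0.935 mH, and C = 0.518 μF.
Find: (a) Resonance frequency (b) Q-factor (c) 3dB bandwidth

Step 1 — Resonance condition Im(Z)=0 gives ω₀ = 1/√(LC).
Step 2 — ω₀ = 1/√(0.000935·5.18e-07) = 4.544e+04 rad/s.
Step 3 — f₀ = ω₀/(2π) = 7232 Hz.
Step 4 — Series Q: Q = ω₀L/R = 4.544e+04·0.000935/10.1 = 4.206.
Step 5 — 3dB bandwidth: Δω = ω₀/Q = 1.08e+04 rad/s; BW = Δω/(2π) = 1719 Hz.

(a) f₀ = 7232 Hz  (b) Q = 4.206  (c) BW = 1719 Hz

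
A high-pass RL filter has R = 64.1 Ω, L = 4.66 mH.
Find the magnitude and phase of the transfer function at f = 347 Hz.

Step 1 — Angular frequency: ω = 2π·347 = 2180 rad/s.
Step 2 — Transfer function: H(jω) = jωL/(R + jωL).
Step 3 — Numerator jωL = j·10.16; denominator R + jωL = 64.1 + j10.16.
Step 4 — H = 0.02451 + j0.1546.
Step 5 — Magnitude: |H| = 0.1565 (-16.1 dB); phase: φ = 81.0°.

|H| = 0.1565 (-16.1 dB), φ = 81.0°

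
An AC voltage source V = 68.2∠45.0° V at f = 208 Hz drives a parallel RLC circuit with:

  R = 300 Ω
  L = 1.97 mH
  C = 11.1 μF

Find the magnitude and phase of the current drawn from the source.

Step 1 — Angular frequency: ω = 2π·f = 2π·208 = 1307 rad/s.
Step 2 — Component impedances:
  R: Z = R = 300 Ω
  L: Z = jωL = j·1307·0.00197 = 0 + j2.575 Ω
  C: Z = 1/(jωC) = -j/(ω·C) = 0 - j68.93 Ω
Step 3 — Parallel combination: 1/Z_total = 1/R + 1/L + 1/C; Z_total = 0.02384 + j2.674 Ω = 2.674∠89.5° Ω.
Step 4 — Source phasor: V = 68.2∠45.0° V = 48.22 + j48.22 V.
Step 5 — Ohm's law: I = V / Z_total = (48.22 + j48.22) / (0.02384 + j2.674) = 18.19 - j17.87 A.
Step 6 — Convert to polar: |I| = 25.5 A, ∠I = -44.5°.

I = 25.5∠-44.5° A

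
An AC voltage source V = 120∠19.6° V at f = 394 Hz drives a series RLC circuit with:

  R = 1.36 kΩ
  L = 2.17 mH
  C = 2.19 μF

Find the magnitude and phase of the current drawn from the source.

Step 1 — Angular frequency: ω = 2π·f = 2π·394 = 2476 rad/s.
Step 2 — Component impedances:
  R: Z = R = 1360 Ω
  L: Z = jωL = j·2476·0.00217 = 0 + j5.372 Ω
  C: Z = 1/(jωC) = -j/(ω·C) = 0 - j184.5 Ω
Step 3 — Series combination: Z_total = R + L + C = 1360 - j179.1 Ω = 1372∠-7.5° Ω.
Step 4 — Source phasor: V = 120∠19.6° V = 113 + j40.25 V.
Step 5 — Ohm's law: I = V / Z_total = (113 + j40.25) / (1360 - j179.1) = 0.07788 + j0.03985 A.
Step 6 — Convert to polar: |I| = 0.08748 A, ∠I = 27.1°.

I = 0.08748∠27.1° A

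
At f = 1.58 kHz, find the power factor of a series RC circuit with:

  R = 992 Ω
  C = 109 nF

Step 1 — Angular frequency: ω = 2π·f = 2π·1580 = 9927 rad/s.
Step 2 — Component impedances:
  R: Z = R = 992 Ω
  C: Z = 1/(jωC) = -j/(ω·C) = 0 - j924.1 Ω
Step 3 — Series combination: Z_total = R + C = 992 - j924.1 Ω = 1356∠-43.0° Ω.
Step 4 — Power factor: PF = cos(φ) = Re(Z)/|Z| = 992/1355.8 = 0.7317.
Step 5 — Type: Im(Z) = -924.1 ⇒ leading (phase φ = -43.0°).

PF = 0.7317 (leading, φ = -43.0°)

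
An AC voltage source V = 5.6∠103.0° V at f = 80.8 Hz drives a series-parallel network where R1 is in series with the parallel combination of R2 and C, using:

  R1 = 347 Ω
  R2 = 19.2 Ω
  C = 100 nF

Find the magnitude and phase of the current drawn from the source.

Step 1 — Angular frequency: ω = 2π·f = 2π·80.8 = 507.7 rad/s.
Step 2 — Component impedances:
  R1: Z = R = 347 Ω
  R2: Z = R = 19.2 Ω
  C: Z = 1/(jωC) = -j/(ω·C) = 0 - j1.97e+04 Ω
Step 3 — Parallel branch: R2 || C = 1/(1/R2 + 1/C) = 19.2 - j0.01872 Ω.
Step 4 — Series with R1: Z_total = R1 + (R2 || C) = 366.2 - j0.01872 Ω = 366.2∠-0.0° Ω.
Step 5 — Source phasor: V = 5.6∠103.0° V = -1.26 + j5.456 V.
Step 6 — Ohm's law: I = V / Z_total = (-1.26 + j5.456) / (366.2 - j0.01872) = -0.003441 + j0.0149 A.
Step 7 — Convert to polar: |I| = 0.01529 A, ∠I = 103.0°.

I = 0.01529∠103.0° A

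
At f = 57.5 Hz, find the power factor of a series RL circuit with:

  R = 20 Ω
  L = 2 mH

Step 1 — Angular frequency: ω = 2π·f = 2π·57.5 = 361.3 rad/s.
Step 2 — Component impedances:
  R: Z = R = 20 Ω
  L: Z = jωL = j·361.3·0.002 = 0 + j0.7226 Ω
Step 3 — Series combination: Z_total = R + L = 20 + j0.7226 Ω = 20.01∠2.1° Ω.
Step 4 — Power factor: PF = cos(φ) = Re(Z)/|Z| = 20/20.01305 = 0.9993.
Step 5 — Type: Im(Z) = 0.7226 ⇒ lagging (phase φ = 2.1°).

PF = 0.9993 (lagging, φ = 2.1°)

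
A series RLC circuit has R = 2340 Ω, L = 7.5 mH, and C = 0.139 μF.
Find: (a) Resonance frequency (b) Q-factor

Step 1 — Resonance condition Im(Z)=0 gives ω₀ = 1/√(LC).
Step 2 — ω₀ = 1/√(0.0075·1.39e-07) = 3.097e+04 rad/s.
Step 3 — f₀ = ω₀/(2π) = 4929 Hz.
Step 4 — Series Q: Q = ω₀L/R = 3.097e+04·0.0075/2340 = 0.09927.

(a) f₀ = 4929 Hz  (b) Q = 0.09927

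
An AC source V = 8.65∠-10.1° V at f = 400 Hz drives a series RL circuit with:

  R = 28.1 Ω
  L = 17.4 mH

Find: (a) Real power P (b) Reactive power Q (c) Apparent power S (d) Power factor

Step 1 — Angular frequency: ω = 2π·f = 2π·400 = 2513 rad/s.
Step 2 — Component impedances:
  R: Z = R = 28.1 Ω
  L: Z = jωL = j·2513·0.0174 = 0 + j43.73 Ω
Step 3 — Series combination: Z_total = R + L = 28.1 + j43.73 Ω = 51.98∠57.3° Ω.
Step 4 — Source phasor: V = 8.65∠-10.1° V = 8.516 - j1.517 V.
Step 5 — Current: I = V / Z = 0.06401 - j0.1536 A = 0.1664∠-67.4° A.
Step 6 — Complex power: S = V·I* = 0.7781 + j1.211 VA.
Step 7 — Real power: P = Re(S) = 0.7781 W.
Step 8 — Reactive power: Q = Im(S) = 1.211 VAR.
Step 9 — Apparent power: |S| = 1.439 VA.
Step 10 — Power factor: PF = P/|S| = 0.5406 (lagging).

(a) P = 0.7781 W  (b) Q = 1.211 VAR  (c) S = 1.439 VA  (d) PF = 0.5406 (lagging)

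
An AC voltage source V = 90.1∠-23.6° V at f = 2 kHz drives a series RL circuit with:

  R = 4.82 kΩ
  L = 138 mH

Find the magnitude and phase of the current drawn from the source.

Step 1 — Angular frequency: ω = 2π·f = 2π·2000 = 1.257e+04 rad/s.
Step 2 — Component impedances:
  R: Z = R = 4820 Ω
  L: Z = jωL = j·1.257e+04·0.138 = 0 + j1734 Ω
Step 3 — Series combination: Z_total = R + L = 4820 + j1734 Ω = 5122∠19.8° Ω.
Step 4 — Source phasor: V = 90.1∠-23.6° V = 82.56 - j36.07 V.
Step 5 — Ohm's law: I = V / Z_total = (82.56 - j36.07) / (4820 + j1734) = 0.01278 - j0.01208 A.
Step 6 — Convert to polar: |I| = 0.01759 A, ∠I = -43.4°.

I = 0.01759∠-43.4° A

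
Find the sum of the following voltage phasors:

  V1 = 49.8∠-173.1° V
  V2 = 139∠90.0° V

Step 1 — Convert each phasor to rectangular form:
  V1 = 49.8·(cos(-173.1°) + j·sin(-173.1°)) = -49.44 - j5.983 V
  V2 = 139·(cos(90.0°) + j·sin(90.0°)) = 0 + j139 V
Step 2 — Sum components: V_total = -49.44 + j133 V.
Step 3 — Convert to polar: |V_total| = 141.9 V, ∠V_total = 110.4°.

V_total = 141.9∠110.4° V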